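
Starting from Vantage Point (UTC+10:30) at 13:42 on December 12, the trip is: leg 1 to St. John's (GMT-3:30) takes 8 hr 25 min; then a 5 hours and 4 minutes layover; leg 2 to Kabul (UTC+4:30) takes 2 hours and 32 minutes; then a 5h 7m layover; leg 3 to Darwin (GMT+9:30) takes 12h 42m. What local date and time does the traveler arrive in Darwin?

22:32 on December 13

Convert departure to UTC: 13:42 − 10:30 = 03:12 UTC on Dec 12.
Add 8 hours 25 minutes leg 1 → 11:37 UTC.
Add 5 hours 4 minutes layover in St. John's → 16:41 UTC.
Add 2 hours and 32 minutes leg 2 → 19:13 UTC.
Add 5 hours and 7 minutes layover in Kabul → 00:20 UTC (Dec 13).
Add 12 hours and 42 minutes leg 3 → 13:02 UTC.
Darwin is UTC+9:30, so local arrival = 13:02 + 9:30 = 22:32 on Dec 13.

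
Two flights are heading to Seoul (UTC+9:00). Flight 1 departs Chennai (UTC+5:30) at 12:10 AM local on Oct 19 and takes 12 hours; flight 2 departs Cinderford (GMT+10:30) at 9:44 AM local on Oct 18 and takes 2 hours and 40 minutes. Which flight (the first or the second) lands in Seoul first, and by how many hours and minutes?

the second, by 28 hours 46 minutes

Flight 1 in UTC: 12:10 AM − 5:30 = 6:40 PM on Oct 18.
+12 hours → arrive 6:40 AM UTC on Oct 19.
Flight 2 in UTC: 9:44 AM − 10:30 = 11:14 PM on Oct 17.
+2 hours 40 minutes → arrive 1:54 AM UTC on Oct 18.
Flight 2 lands earlier by 28 hours 46 minutes.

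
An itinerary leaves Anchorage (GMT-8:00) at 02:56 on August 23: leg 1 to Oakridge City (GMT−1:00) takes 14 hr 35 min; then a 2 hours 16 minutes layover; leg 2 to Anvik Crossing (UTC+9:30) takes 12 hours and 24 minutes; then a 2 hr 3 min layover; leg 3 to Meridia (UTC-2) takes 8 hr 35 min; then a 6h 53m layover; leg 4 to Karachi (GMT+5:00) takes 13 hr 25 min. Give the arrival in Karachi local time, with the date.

04:07 on Aug 26

Convert departure to UTC: 02:56 + 8:00 = 10:56 UTC on Aug 23.
Add 14 hours 35 minutes leg 1 → 01:31 UTC (Aug 24).
Add 2 hours 16 minutes layover in Oakridge City → 03:47 UTC.
Add 12 hours and 24 minutes leg 2 → 16:11 UTC.
Add 2 hours and 3 minutes layover in Anvik Crossing → 18:14 UTC.
Add 8 hours 35 minutes leg 3 → 02:49 UTC (Aug 25).
Add 6 hours 53 minutes layover in Meridia → 09:42 UTC.
Add 13 hours and 25 minutes leg 4 → 23:07 UTC.
Karachi is UTC+5:00, so local arrival = 23:07 + 5:00 = 04:07 on Aug 26.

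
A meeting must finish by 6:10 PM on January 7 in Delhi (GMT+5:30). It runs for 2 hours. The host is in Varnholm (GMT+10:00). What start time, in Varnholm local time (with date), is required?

8:40 PM on January 7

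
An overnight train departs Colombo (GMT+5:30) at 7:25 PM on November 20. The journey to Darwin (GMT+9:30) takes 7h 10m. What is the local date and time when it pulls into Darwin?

Darwin is 4:00 ahead of Colombo.
After 7 hours and 10 minutes it is 2:35 AM (Nov 21) in Colombo.
Shift by the zone difference: 2:35 AM + 4:00 = 6:35 AM on Nov 21 in Darwin.

6:35 AM on November 21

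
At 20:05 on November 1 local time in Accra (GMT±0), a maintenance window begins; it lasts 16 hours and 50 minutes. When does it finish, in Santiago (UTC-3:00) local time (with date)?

09:55 on November 2

Accra is at UTC+0, so start is already 20:05 UTC on Nov 1.
Add 16 hours and 50 minutes duration → 12:55 UTC (Nov 2).
Santiago is UTC−3:00, so local end time = 12:55 − 3:00 = 09:55 on Nov 2.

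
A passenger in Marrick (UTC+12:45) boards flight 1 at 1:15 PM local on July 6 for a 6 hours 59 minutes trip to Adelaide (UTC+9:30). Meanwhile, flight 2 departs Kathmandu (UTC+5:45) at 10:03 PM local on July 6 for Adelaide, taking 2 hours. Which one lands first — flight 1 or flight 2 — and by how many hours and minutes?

the first, by 10 hours 49 minutes

Flight 1 in UTC: 1:15 PM − 12:45 = 12:30 AM on Jul 6.
+6 hours and 59 minutes → arrive 7:29 AM UTC on Jul 6.
Flight 2 in UTC: 10:03 PM − 5:45 = 4:18 PM on Jul 6.
+2 hours → arrive 6:18 PM UTC on Jul 6.
Flight 1 lands earlier by 10 hours 49 minutes.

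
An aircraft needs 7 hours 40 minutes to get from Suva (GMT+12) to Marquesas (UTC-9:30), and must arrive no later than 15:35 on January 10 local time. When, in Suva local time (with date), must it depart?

05:25 on Jan 11

Target arrival in UTC: 15:35 + 9:30 = 01:05 on Jan 11.
Subtract 7 hours 40 minutes → departure 17:25 UTC on Jan 10.
Suva is UTC+12:00: 17:25 + 12:00 = 05:25 on Jan 11.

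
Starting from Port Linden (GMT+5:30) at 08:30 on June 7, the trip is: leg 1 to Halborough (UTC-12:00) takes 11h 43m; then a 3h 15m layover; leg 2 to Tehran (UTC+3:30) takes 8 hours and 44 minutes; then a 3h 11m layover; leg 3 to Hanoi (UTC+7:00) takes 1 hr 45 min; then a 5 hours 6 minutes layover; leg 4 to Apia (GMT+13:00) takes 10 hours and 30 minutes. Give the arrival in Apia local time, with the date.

12:14 on June 9

Convert departure to UTC: 08:30 − 5:30 = 03:00 UTC on Jun 7.
Add 11 hours and 43 minutes leg 1 → 14:43 UTC.
Add 3 hours and 15 minutes layover in Halborough → 17:58 UTC.
Add 8 hours 44 minutes leg 2 → 02:42 UTC (Jun 8).
Add 3 hours and 11 minutes layover in Tehran → 05:53 UTC.
Add 1 hour and 45 minutes leg 3 → 07:38 UTC.
Add 5 hours and 6 minutes layover in Hanoi → 12:44 UTC.
Add 10 hours and 30 minutes leg 4 → 23:14 UTC.
Apia is UTC+13:00, so local arrival = 23:14 + 13:00 = 12:14 on Jun 9.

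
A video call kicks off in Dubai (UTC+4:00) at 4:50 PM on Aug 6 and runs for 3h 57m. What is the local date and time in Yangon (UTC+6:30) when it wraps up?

11:17 PM on August 6

Convert start to UTC: 4:50 PM − 4:00 = 12:50 PM UTC on Aug 6.
Add 3 hours 57 minutes duration → 4:47 PM UTC.
Yangon is UTC+6:30, so local end time = 4:47 PM + 6:30 = 11:17 PM on Aug 6.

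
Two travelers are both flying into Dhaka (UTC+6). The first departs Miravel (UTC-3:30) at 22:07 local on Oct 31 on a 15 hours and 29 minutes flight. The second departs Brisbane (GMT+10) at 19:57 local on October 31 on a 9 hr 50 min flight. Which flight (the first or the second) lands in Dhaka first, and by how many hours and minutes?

Flight 1 in UTC: 22:07 + 3:30 = 01:37 on Nov 1.
+15 hours 29 minutes → arrive 17:06 UTC on Nov 1.
Flight 2 in UTC: 19:57 − 10:00 = 09:57 on Oct 31.
+9 hours 50 minutes → arrive 19:47 UTC on Oct 31.
Flight 2 lands earlier by 21 hours 19 minutes.

the second, by 21 hours 19 minutes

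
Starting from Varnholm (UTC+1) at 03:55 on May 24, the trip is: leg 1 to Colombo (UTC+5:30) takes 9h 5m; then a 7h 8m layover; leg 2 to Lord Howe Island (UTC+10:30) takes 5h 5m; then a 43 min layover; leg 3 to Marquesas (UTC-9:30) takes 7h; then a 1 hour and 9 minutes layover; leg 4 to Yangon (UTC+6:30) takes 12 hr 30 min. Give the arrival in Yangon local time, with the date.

Convert departure to UTC: 03:55 − 1:00 = 02:55 UTC on May 24.
Add 9 hours 5 minutes leg 1 → 12:00 UTC.
Add 7 hours and 8 minutes layover in Colombo → 19:08 UTC.
Add 5 hours and 5 minutes leg 2 → 00:13 UTC (May 25).
Add 43 minutes layover in Lord Howe Island → 00:56 UTC.
Add 7 hours leg 3 → 07:56 UTC.
Add 1 hour and 9 minutes layover in Marquesas → 09:05 UTC.
Add 12 hours 30 minutes leg 4 → 21:35 UTC.
Yangon is UTC+6:30, so local arrival = 21:35 + 6:30 = 04:05 on May 26.

04:05 on May 26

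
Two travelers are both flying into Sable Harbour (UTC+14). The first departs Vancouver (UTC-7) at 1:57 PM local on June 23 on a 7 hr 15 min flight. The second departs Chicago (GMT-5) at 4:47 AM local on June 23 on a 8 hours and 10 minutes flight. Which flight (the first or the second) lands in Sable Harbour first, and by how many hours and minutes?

the second, by 10 hours 15 minutes

Flight 1 in UTC: 1:57 PM + 7:00 = 8:57 PM on Jun 23.
+7 hours and 15 minutes → arrive 4:12 AM UTC on Jun 24.
Flight 2 in UTC: 4:47 AM + 5:00 = 9:47 AM on Jun 23.
+8 hours 10 minutes → arrive 5:57 PM UTC on Jun 23.
Flight 2 lands earlier by 10 hours 15 minutes.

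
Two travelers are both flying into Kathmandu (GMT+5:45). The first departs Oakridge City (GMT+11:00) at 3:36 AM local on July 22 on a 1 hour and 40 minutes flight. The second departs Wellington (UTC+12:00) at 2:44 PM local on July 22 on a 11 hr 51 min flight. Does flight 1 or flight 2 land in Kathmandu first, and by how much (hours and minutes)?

the first, by 20 hours 19 minutes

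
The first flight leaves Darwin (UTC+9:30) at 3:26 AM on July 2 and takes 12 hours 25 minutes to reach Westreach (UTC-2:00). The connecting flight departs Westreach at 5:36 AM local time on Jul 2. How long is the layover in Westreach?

Convert departure to UTC: 3:26 AM − 9:30 = 5:56 PM UTC on Jul 1.
Add 12 hours and 25 minutes flight time → 6:21 AM UTC (Jul 2).
Westreach is UTC−2:00, so local arrival = 6:21 AM − 2:00 = 4:21 AM on Jul 2.
Layover = 5:36 AM − 4:21 AM = 1 hour 15 minutes.

1 hour 15 minutes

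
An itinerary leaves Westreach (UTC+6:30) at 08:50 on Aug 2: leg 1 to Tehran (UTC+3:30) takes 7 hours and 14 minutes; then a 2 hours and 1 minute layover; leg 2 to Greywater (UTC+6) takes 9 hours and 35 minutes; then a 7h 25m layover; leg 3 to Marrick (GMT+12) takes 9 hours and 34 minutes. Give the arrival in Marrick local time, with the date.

Convert departure to UTC: 08:50 − 6:30 = 02:20 UTC on Aug 2.
Add 7 hours 14 minutes leg 1 → 09:34 UTC.
Add 2 hours 1 minute layover in Tehran → 11:35 UTC.
Add 9 hours 35 minutes leg 2 → 21:10 UTC.
Add 7 hours and 25 minutes layover in Greywater → 04:35 UTC (Aug 3).
Add 9 hours 34 minutes leg 3 → 14:09 UTC.
Marrick is UTC+12:00, so local arrival = 14:09 + 12:00 = 02:09 on Aug 4.

02:09 on August 4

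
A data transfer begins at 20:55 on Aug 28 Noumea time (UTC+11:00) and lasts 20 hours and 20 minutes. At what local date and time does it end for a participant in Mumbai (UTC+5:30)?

Convert start to UTC: 20:55 − 11:00 = 09:55 UTC on Aug 28.
Add 20 hours 20 minutes duration → 06:15 UTC (Aug 29).
Mumbai is UTC+5:30, so local end time = 06:15 + 5:30 = 11:45 on Aug 29.

11:45 on August 29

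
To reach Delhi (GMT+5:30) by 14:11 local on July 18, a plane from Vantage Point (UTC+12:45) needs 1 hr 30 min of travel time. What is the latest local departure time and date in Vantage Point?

19:56 on Jul 18

Target arrival in UTC: 14:11 − 5:30 = 08:41 on Jul 18.
Subtract 1 hour 30 minutes → departure 07:11 UTC on Jul 18.
Vantage Point is UTC+12:45: 07:11 + 12:45 = 19:56 on Jul 18.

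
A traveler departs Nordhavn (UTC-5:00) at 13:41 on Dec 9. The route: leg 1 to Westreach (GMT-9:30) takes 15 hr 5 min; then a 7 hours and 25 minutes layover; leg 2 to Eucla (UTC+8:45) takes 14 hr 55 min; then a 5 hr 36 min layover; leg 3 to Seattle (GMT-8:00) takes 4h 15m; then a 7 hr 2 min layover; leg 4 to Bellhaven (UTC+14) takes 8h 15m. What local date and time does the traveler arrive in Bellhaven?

Convert departure to UTC: 13:41 + 5:00 = 18:41 UTC on Dec 9.
Add 15 hours 5 minutes leg 1 → 09:46 UTC (Dec 10).
Add 7 hours and 25 minutes layover in Westreach → 17:11 UTC.
Add 14 hours and 55 minutes leg 2 → 08:06 UTC (Dec 11).
Add 5 hours and 36 minutes layover in Eucla → 13:42 UTC.
Add 4 hours and 15 minutes leg 3 → 17:57 UTC.
Add 7 hours 2 minutes layover in Seattle → 00:59 UTC (Dec 12).
Add 8 hours and 15 minutes leg 4 → 09:14 UTC.
Bellhaven is UTC+14:00, so local arrival = 09:14 + 14:00 = 23:14 on Dec 12.

23:14 on Dec 12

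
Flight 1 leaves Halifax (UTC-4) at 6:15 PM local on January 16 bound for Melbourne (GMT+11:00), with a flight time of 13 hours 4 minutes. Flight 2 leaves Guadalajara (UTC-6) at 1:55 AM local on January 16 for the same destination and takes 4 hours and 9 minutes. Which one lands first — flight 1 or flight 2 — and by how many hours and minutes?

Flight 1 in UTC: 6:15 PM + 4:00 = 10:15 PM on Jan 16.
+13 hours 4 minutes → arrive 11:19 AM UTC on Jan 17.
Flight 2 in UTC: 1:55 AM + 6:00 = 7:55 AM on Jan 16.
+4 hours 9 minutes → arrive 12:04 PM UTC on Jan 16.
Flight 2 lands earlier by 23 hours 15 minutes.

the second, by 23 hours 15 minutes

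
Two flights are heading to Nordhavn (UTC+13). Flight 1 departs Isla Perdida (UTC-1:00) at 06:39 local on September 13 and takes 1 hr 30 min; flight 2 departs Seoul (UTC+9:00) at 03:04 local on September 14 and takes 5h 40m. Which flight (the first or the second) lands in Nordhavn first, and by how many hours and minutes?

Flight 1 in UTC: 06:39 + 1:00 = 07:39 on Sep 13.
+1 hour 30 minutes → arrive 09:09 UTC on Sep 13.
Flight 2 in UTC: 03:04 − 9:00 = 18:04 on Sep 13.
+5 hours 40 minutes → arrive 23:44 UTC on Sep 13.
Flight 1 lands earlier by 14 hours 35 minutes.

the first, by 14 hours 35 minutes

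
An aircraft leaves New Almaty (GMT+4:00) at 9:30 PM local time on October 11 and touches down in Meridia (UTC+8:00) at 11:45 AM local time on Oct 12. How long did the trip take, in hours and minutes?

Departure in UTC: 9:30 PM − 4:00 = 5:30 PM on Oct 11.
Arrival in UTC: 11:45 AM − 8:00 = 3:45 AM on Oct 12.
Elapsed = 3:45 AM − 5:30 PM (+1 day) = 10 hours 15 minutes.

10 hours 15 minutes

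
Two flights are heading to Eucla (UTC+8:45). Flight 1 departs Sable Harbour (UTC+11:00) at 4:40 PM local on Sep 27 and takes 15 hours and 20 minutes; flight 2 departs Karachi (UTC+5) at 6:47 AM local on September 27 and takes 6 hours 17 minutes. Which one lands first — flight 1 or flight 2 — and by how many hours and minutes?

Flight 1 in UTC: 4:40 PM − 11:00 = 5:40 AM on Sep 27.
+15 hours 20 minutes → arrive 9:00 PM UTC on Sep 27.
Flight 2 in UTC: 6:47 AM − 5:00 = 1:47 AM on Sep 27.
+6 hours and 17 minutes → arrive 8:04 AM UTC on Sep 27.
Flight 2 lands earlier by 12 hours 56 minutes.

the second, by 12 hours 56 minutes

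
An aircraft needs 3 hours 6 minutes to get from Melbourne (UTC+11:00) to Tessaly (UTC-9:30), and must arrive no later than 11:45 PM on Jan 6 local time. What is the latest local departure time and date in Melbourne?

Target arrival in UTC: 11:45 PM + 9:30 = 9:15 AM on Jan 7.
Subtract 3 hours and 6 minutes → departure 6:09 AM UTC on Jan 7.
Melbourne is UTC+11:00: 6:09 AM + 11:00 = 5:09 PM on Jan 7.

5:09 PM on Jan 7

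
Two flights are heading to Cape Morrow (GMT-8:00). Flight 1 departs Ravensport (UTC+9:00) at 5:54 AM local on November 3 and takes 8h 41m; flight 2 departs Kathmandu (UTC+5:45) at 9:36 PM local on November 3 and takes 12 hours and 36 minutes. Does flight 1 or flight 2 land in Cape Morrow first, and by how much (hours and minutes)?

Flight 1 in UTC: 5:54 AM − 9:00 = 8:54 PM on Nov 2.
+8 hours 41 minutes → arrive 5:35 AM UTC on Nov 3.
Flight 2 in UTC: 9:36 PM − 5:45 = 3:51 PM on Nov 3.
+12 hours 36 minutes → arrive 4:27 AM UTC on Nov 4.
Flight 1 lands earlier by 22 hours 52 minutes.

the first, by 22 hours 52 minutes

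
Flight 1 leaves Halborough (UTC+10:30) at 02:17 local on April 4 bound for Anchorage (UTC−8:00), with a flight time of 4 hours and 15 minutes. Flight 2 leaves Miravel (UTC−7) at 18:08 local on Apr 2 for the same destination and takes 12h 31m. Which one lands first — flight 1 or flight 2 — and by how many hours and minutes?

the second, by 6 hours 23 minutes

Flight 1 in UTC: 02:17 − 10:30 = 15:47 on Apr 3.
+4 hours and 15 minutes → arrive 20:02 UTC on Apr 3.
Flight 2 in UTC: 18:08 + 7:00 = 01:08 on Apr 3.
+12 hours and 31 minutes → arrive 13:39 UTC on Apr 3.
Flight 2 lands earlier by 6 hours 23 minutes.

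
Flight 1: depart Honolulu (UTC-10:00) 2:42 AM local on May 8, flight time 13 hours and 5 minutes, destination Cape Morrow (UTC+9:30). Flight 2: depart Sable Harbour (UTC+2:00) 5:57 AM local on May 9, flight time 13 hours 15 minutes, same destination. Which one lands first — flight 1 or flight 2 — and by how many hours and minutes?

the first, by 15 hours 25 minutes

Flight 1 in UTC: 2:42 AM + 10:00 = 12:42 PM on May 8.
+13 hours and 5 minutes → arrive 1:47 AM UTC on May 9.
Flight 2 in UTC: 5:57 AM − 2:00 = 3:57 AM on May 9.
+13 hours and 15 minutes → arrive 5:12 PM UTC on May 9.
Flight 1 lands earlier by 15 hours 25 minutes.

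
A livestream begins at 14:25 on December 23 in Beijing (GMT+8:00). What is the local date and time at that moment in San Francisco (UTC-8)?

22:25 on Dec 22

San Francisco is 16:00 behind Beijing.
Shift by the zone difference: 14:25 − 16:00 = 22:25 on Dec 22 in San Francisco.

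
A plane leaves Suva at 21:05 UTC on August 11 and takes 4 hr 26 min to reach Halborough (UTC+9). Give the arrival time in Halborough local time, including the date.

10:31 on August 12

Departure is given in UTC: 21:05 on Aug 11.
Add 4 hours and 26 minutes → 01:31 UTC (Aug 12).
Halborough is UTC+9:00: 01:31 + 9:00 = 10:31 on Aug 12.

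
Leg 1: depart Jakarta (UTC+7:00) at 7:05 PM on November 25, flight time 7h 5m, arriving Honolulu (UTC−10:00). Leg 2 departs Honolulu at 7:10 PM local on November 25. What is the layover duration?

10 hours

Convert departure to UTC: 7:05 PM − 7:00 = 12:05 PM UTC on Nov 25.
Add 7 hours 5 minutes flight time → 7:10 PM UTC.
Honolulu is UTC−10:00, so local arrival = 7:10 PM − 10:00 = 9:10 AM on Nov 25.
Layover = 7:10 PM − 9:10 AM = 10 hours.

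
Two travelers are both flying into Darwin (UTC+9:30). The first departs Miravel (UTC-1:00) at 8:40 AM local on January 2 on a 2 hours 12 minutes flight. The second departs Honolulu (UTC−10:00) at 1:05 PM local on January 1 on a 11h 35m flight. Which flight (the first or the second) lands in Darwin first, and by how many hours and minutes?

the second, by 1 hour 12 minutes

Flight 1 in UTC: 8:40 AM + 1:00 = 9:40 AM on Jan 2.
+2 hours 12 minutes → arrive 11:52 AM UTC on Jan 2.
Flight 2 in UTC: 1:05 PM + 10:00 = 11:05 PM on Jan 1.
+11 hours and 35 minutes → arrive 10:40 AM UTC on Jan 2.
Flight 2 lands earlier by 1 hour 12 minutes.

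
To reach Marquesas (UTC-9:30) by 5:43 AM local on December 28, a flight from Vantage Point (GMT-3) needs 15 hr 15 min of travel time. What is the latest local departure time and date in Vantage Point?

Target arrival in UTC: 5:43 AM + 9:30 = 3:13 PM on Dec 28.
Subtract 15 hours and 15 minutes → departure 11:58 PM UTC on Dec 27.
Vantage Point is UTC−3:00: 11:58 PM − 3:00 = 8:58 PM on Dec 27.

8:58 PM on December 27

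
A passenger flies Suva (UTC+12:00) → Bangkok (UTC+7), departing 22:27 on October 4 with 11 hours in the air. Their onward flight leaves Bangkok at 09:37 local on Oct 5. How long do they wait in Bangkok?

5 hours 10 minutes

Convert departure to UTC: 22:27 − 12:00 = 10:27 UTC on Oct 4.
Add 11 hours flight time → 21:27 UTC.
Bangkok is UTC+7:00, so local arrival = 21:27 + 7:00 = 04:27 on Oct 5.
Layover = 09:37 − 04:27 = 5 hours 10 minutes.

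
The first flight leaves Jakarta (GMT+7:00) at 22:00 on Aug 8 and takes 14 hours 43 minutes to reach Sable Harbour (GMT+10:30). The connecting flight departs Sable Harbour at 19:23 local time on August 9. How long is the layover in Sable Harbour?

3 hours 10 minutes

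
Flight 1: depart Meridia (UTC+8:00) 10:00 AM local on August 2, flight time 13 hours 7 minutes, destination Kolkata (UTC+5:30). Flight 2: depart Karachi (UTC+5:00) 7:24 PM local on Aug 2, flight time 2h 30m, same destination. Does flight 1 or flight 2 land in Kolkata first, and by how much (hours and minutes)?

the first, by 1 hour 47 minutes

Flight 1 in UTC: 10:00 AM − 8:00 = 2:00 AM on Aug 2.
+13 hours and 7 minutes → arrive 3:07 PM UTC on Aug 2.
Flight 2 in UTC: 7:24 PM − 5:00 = 2:24 PM on Aug 2.
+2 hours and 30 minutes → arrive 4:54 PM UTC on Aug 2.
Flight 1 lands earlier by 1 hour 47 minutes.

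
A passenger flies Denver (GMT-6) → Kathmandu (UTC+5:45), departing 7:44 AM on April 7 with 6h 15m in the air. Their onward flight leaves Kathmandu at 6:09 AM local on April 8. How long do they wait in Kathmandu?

4 hours 25 minutes

Convert departure to UTC: 7:44 AM + 6:00 = 1:44 PM UTC on Apr 7.
Add 6 hours and 15 minutes flight time → 7:59 PM UTC.
Kathmandu is UTC+5:45, so local arrival = 7:59 PM + 5:45 = 1:44 AM on Apr 8.
Layover = 6:09 AM − 1:44 AM = 4 hours 25 minutes.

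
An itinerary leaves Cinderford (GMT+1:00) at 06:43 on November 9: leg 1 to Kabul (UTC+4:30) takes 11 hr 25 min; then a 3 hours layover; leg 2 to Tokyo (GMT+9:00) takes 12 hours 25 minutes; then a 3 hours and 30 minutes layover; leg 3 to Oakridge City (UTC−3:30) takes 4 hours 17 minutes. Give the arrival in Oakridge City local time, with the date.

Convert departure to UTC: 06:43 − 1:00 = 05:43 UTC on Nov 9.
Add 11 hours and 25 minutes leg 1 → 17:08 UTC.
Add 3 hours layover in Kabul → 20:08 UTC.
Add 12 hours and 25 minutes leg 2 → 08:33 UTC (Nov 10).
Add 3 hours and 30 minutes layover in Tokyo → 12:03 UTC.
Add 4 hours 17 minutes leg 3 → 16:20 UTC.
Oakridge City is UTC−3:30, so local arrival = 16:20 − 3:30 = 12:50 on Nov 10.

12:50 on November 10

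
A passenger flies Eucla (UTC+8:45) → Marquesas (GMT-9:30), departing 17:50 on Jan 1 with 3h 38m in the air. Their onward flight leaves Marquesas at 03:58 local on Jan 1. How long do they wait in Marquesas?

Convert departure to UTC: 17:50 − 8:45 = 09:05 UTC on Jan 1.
Add 3 hours and 38 minutes flight time → 12:43 UTC.
Marquesas is UTC−9:30, so local arrival = 12:43 − 9:30 = 03:13 on Jan 1.
Layover = 03:58 − 03:13 = 45 minutes.

45 minutes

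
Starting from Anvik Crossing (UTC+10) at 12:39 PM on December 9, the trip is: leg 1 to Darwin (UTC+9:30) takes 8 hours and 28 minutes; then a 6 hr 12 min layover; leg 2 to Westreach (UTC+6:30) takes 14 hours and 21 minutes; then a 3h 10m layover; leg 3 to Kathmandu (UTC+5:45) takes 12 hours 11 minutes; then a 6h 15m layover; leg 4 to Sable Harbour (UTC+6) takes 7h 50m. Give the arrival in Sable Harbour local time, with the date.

7:06 PM on December 11

Convert departure to UTC: 12:39 PM − 10:00 = 2:39 AM UTC on Dec 9.
Add 8 hours 28 minutes leg 1 → 11:07 AM UTC.
Add 6 hours 12 minutes layover in Darwin → 5:19 PM UTC.
Add 14 hours and 21 minutes leg 2 → 7:40 AM UTC (Dec 10).
Add 3 hours 10 minutes layover in Westreach → 10:50 AM UTC.
Add 12 hours and 11 minutes leg 3 → 11:01 PM UTC.
Add 6 hours and 15 minutes layover in Kathmandu → 5:16 AM UTC (Dec 11).
Add 7 hours 50 minutes leg 4 → 1:06 PM UTC.
Sable Harbour is UTC+6:00, so local arrival = 1:06 PM + 6:00 = 7:06 PM on Dec 11.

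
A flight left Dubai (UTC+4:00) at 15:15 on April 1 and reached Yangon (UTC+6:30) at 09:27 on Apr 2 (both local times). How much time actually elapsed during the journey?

Yangon is 2:30 ahead of Dubai.
Clock-face elapsed time (ignoring zones) is 18 hours 12 minutes.
Actual elapsed = 18 hours 12 minutes − 2:30 = 15 hours 42 minutes.

15 hours 42 minutes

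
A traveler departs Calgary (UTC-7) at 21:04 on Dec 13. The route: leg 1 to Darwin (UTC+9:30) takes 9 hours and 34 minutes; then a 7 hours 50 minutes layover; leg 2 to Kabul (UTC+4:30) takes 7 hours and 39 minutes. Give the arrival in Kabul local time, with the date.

Convert departure to UTC: 21:04 + 7:00 = 04:04 UTC on Dec 14.
Add 9 hours and 34 minutes leg 1 → 13:38 UTC.
Add 7 hours and 50 minutes layover in Darwin → 21:28 UTC.
Add 7 hours 39 minutes leg 2 → 05:07 UTC (Dec 15).
Kabul is UTC+4:30, so local arrival = 05:07 + 4:30 = 09:37 on Dec 15.

09:37 on December 15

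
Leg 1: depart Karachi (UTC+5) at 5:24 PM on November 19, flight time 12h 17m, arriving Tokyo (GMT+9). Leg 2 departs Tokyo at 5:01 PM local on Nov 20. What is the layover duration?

7 hours 20 minutes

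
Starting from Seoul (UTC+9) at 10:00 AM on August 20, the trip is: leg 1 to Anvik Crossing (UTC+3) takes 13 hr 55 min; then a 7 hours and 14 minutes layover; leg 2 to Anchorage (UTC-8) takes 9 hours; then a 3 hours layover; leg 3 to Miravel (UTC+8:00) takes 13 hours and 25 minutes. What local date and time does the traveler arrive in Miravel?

Convert departure to UTC: 10:00 AM − 9:00 = 1:00 AM UTC on Aug 20.
Add 13 hours 55 minutes leg 1 → 2:55 PM UTC.
Add 7 hours and 14 minutes layover in Anvik Crossing → 10:09 PM UTC.
Add 9 hours leg 2 → 7:09 AM UTC (Aug 21).
Add 3 hours layover in Anchorage → 10:09 AM UTC.
Add 13 hours 25 minutes leg 3 → 11:34 PM UTC.
Miravel is UTC+8:00, so local arrival = 11:34 PM + 8:00 = 7:34 AM on Aug 22.

7:34 AM on August 22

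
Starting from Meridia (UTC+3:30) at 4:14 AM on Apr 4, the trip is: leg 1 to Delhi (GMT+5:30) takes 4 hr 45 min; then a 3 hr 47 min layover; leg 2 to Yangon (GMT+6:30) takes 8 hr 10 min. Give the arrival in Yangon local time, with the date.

11:56 PM on April 4

Convert departure to UTC: 4:14 AM − 3:30 = 12:44 AM UTC on Apr 4.
Add 4 hours and 45 minutes leg 1 → 5:29 AM UTC.
Add 3 hours and 47 minutes layover in Delhi → 9:16 AM UTC.
Add 8 hours and 10 minutes leg 2 → 5:26 PM UTC.
Yangon is UTC+6:30, so local arrival = 5:26 PM + 6:30 = 11:56 PM on Apr 4.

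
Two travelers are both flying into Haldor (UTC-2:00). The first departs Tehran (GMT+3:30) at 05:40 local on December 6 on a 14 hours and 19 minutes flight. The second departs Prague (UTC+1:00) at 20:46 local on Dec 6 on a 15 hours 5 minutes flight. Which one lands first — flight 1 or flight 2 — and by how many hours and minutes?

the first, by 18 hours 22 minutes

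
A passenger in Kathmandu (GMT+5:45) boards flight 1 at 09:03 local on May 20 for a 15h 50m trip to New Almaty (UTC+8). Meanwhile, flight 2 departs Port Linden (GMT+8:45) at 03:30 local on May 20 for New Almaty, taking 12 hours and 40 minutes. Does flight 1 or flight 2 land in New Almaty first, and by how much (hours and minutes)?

the second, by 11 hours 43 minutes

Flight 1 in UTC: 09:03 − 5:45 = 03:18 on May 20.
+15 hours and 50 minutes → arrive 19:08 UTC on May 20.
Flight 2 in UTC: 03:30 − 8:45 = 18:45 on May 19.
+12 hours and 40 minutes → arrive 07:25 UTC on May 20.
Flight 2 lands earlier by 11 hours 43 minutes.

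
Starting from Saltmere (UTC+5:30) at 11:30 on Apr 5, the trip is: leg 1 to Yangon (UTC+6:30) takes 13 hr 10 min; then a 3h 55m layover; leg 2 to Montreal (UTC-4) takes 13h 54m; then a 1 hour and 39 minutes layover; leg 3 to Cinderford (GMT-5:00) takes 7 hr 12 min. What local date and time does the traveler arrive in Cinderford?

16:50 on April 6

Convert departure to UTC: 11:30 − 5:30 = 06:00 UTC on Apr 5.
Add 13 hours and 10 minutes leg 1 → 19:10 UTC.
Add 3 hours 55 minutes layover in Yangon → 23:05 UTC.
Add 13 hours 54 minutes leg 2 → 12:59 UTC (Apr 6).
Add 1 hour 39 minutes layover in Montreal → 14:38 UTC.
Add 7 hours and 12 minutes leg 3 → 21:50 UTC.
Cinderford is UTC−5:00, so local arrival = 21:50 − 5:00 = 16:50 on Apr 6.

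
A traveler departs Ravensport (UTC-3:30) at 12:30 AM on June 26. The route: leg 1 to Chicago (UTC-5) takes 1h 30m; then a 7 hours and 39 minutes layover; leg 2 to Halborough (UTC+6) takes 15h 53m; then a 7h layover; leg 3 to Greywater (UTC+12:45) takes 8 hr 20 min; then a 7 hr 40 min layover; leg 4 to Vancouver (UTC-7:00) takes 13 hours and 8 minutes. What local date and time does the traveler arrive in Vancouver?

Convert departure to UTC: 12:30 AM + 3:30 = 4:00 AM UTC on Jun 26.
Add 1 hour 30 minutes leg 1 → 5:30 AM UTC.
Add 7 hours 39 minutes layover in Chicago → 1:09 PM UTC.
Add 15 hours and 53 minutes leg 2 → 5:02 AM UTC (Jun 27).
Add 7 hours layover in Halborough → 12:02 PM UTC.
Add 8 hours and 20 minutes leg 3 → 8:22 PM UTC.
Add 7 hours and 40 minutes layover in Greywater → 4:02 AM UTC (Jun 28).
Add 13 hours and 8 minutes leg 4 → 5:10 PM UTC.
Vancouver is UTC−7:00, so local arrival = 5:10 PM − 7:00 = 10:10 AM on Jun 28.

10:10 AM on June 28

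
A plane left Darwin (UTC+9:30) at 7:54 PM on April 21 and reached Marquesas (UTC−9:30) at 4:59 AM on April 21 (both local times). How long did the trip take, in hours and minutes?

Departure in UTC: 7:54 PM − 9:30 = 10:24 AM on Apr 21.
Arrival in UTC: 4:59 AM + 9:30 = 2:29 PM on Apr 21.
Elapsed = 2:29 PM − 10:24 AM = 4 hours 5 minutes.

4 hours 5 minutes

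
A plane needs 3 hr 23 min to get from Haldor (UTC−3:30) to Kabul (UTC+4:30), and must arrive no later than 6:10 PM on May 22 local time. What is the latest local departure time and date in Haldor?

Target arrival in UTC: 6:10 PM − 4:30 = 1:40 PM on May 22.
Subtract 3 hours 23 minutes → departure 10:17 AM UTC on May 22.
Haldor is UTC−3:30: 10:17 AM − 3:30 = 6:47 AM on May 22.

6:47 AM on May 22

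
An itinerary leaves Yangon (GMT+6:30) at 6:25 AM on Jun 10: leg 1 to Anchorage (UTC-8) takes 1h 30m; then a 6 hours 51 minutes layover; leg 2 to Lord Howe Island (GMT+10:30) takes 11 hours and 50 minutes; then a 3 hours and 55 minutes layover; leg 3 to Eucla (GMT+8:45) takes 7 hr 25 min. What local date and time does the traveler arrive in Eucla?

4:11 PM on June 11

Convert departure to UTC: 6:25 AM − 6:30 = 11:55 PM UTC on Jun 9.
Add 1 hour 30 minutes leg 1 → 1:25 AM UTC (Jun 10).
Add 6 hours 51 minutes layover in Anchorage → 8:16 AM UTC.
Add 11 hours 50 minutes leg 2 → 8:06 PM UTC.
Add 3 hours and 55 minutes layover in Lord Howe Island → 12:01 AM UTC (Jun 11).
Add 7 hours and 25 minutes leg 3 → 7:26 AM UTC.
Eucla is UTC+8:45, so local arrival = 7:26 AM + 8:45 = 4:11 PM on Jun 11.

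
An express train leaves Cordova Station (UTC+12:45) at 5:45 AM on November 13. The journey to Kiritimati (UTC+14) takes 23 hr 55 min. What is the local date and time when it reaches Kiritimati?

6:55 AM on November 14

Kiritimati is 1:15 ahead of Cordova Station.
After 23 hours 55 minutes it is 5:40 AM (Nov 14) in Cordova Station.
Shift by the zone difference: 5:40 AM + 1:15 = 6:55 AM on Nov 14 in Kiritimati.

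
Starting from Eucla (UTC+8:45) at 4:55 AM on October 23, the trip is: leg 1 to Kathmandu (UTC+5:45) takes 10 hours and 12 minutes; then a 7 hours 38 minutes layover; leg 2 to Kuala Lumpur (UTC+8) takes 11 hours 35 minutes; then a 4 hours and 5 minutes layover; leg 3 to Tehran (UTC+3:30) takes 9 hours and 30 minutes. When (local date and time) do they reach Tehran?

6:40 PM on Oct 24

Convert departure to UTC: 4:55 AM − 8:45 = 8:10 PM UTC on Oct 22.
Add 10 hours and 12 minutes leg 1 → 6:22 AM UTC (Oct 23).
Add 7 hours 38 minutes layover in Kathmandu → 2:00 PM UTC.
Add 11 hours and 35 minutes leg 2 → 1:35 AM UTC (Oct 24).
Add 4 hours 5 minutes layover in Kuala Lumpur → 5:40 AM UTC.
Add 9 hours 30 minutes leg 3 → 3:10 PM UTC.
Tehran is UTC+3:30, so local arrival = 3:10 PM + 3:30 = 6:40 PM on Oct 24.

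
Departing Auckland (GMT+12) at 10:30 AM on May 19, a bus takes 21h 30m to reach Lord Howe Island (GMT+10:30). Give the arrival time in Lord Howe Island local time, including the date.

Convert departure to UTC: 10:30 AM − 12:00 = 10:30 PM UTC on May 18.
Add 21 hours and 30 minutes travel time → 8:00 PM UTC (May 19).
Lord Howe Island is UTC+10:30, so local arrival = 8:00 PM + 10:30 = 6:30 AM on May 20.

6:30 AM on May 20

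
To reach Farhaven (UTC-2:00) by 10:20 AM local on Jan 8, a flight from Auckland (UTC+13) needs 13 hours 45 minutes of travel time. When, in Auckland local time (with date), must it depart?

Target arrival in UTC: 10:20 AM + 2:00 = 12:20 PM on Jan 8.
Subtract 13 hours and 45 minutes → departure 10:35 PM UTC on Jan 7.
Auckland is UTC+13:00: 10:35 PM + 13:00 = 11:35 AM on Jan 8.

11:35 AM on Jan 8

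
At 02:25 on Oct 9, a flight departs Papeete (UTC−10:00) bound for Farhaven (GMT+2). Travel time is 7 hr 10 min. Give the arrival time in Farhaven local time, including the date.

21:35 on October 9

Convert departure to UTC: 02:25 + 10:00 = 12:25 UTC on Oct 9.
Add 7 hours 10 minutes travel time → 19:35 UTC.
Farhaven is UTC+2:00, so local arrival = 19:35 + 2:00 = 21:35 on Oct 9.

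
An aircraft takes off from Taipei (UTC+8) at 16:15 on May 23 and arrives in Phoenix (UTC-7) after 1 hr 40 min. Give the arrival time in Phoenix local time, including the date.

02:55 on May 23

Convert departure to UTC: 16:15 − 8:00 = 08:15 UTC on May 23.
Add 1 hour 40 minutes travel time → 09:55 UTC.
Phoenix is UTC−7:00, so local arrival = 09:55 − 7:00 = 02:55 on May 23.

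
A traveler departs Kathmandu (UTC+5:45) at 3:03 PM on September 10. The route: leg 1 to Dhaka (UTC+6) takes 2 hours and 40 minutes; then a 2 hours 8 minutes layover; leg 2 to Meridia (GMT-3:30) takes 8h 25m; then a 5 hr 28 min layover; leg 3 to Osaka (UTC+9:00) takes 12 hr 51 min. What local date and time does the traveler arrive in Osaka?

1:50 AM on September 12

Convert departure to UTC: 3:03 PM − 5:45 = 9:18 AM UTC on Sep 10.
Add 2 hours and 40 minutes leg 1 → 11:58 AM UTC.
Add 2 hours and 8 minutes layover in Dhaka → 2:06 PM UTC.
Add 8 hours 25 minutes leg 2 → 10:31 PM UTC.
Add 5 hours and 28 minutes layover in Meridia → 3:59 AM UTC (Sep 11).
Add 12 hours 51 minutes leg 3 → 4:50 PM UTC.
Osaka is UTC+9:00, so local arrival = 4:50 PM + 9:00 = 1:50 AM on Sep 12.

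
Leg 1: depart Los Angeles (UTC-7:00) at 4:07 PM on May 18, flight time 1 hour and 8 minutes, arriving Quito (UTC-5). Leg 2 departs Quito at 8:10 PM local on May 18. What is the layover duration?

Convert departure to UTC: 4:07 PM + 7:00 = 11:07 PM UTC on May 18.
Add 1 hour and 8 minutes flight time → 12:15 AM UTC (May 19).
Quito is UTC−5:00, so local arrival = 12:15 AM − 5:00 = 7:15 PM on May 18.
Layover = 8:10 PM − 7:15 PM = 55 minutes.

55 minutes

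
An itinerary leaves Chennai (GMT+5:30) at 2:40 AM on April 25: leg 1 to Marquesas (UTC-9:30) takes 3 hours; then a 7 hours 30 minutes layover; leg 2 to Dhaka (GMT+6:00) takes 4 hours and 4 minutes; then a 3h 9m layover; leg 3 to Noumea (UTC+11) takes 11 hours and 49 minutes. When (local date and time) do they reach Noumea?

Convert departure to UTC: 2:40 AM − 5:30 = 9:10 PM UTC on Apr 24.
Add 3 hours leg 1 → 12:10 AM UTC (Apr 25).
Add 7 hours 30 minutes layover in Marquesas → 7:40 AM UTC.
Add 4 hours 4 minutes leg 2 → 11:44 AM UTC.
Add 3 hours 9 minutes layover in Dhaka → 2:53 PM UTC.
Add 11 hours 49 minutes leg 3 → 2:42 AM UTC (Apr 26).
Noumea is UTC+11:00, so local arrival = 2:42 AM + 11:00 = 1:42 PM on Apr 26.

1:42 PM on April 26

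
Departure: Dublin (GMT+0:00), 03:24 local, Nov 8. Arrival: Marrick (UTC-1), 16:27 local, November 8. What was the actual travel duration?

14 hours 3 minutes

Departure is already UTC: 03:24 on Nov 8.
Arrival in UTC: 16:27 + 1:00 = 17:27 on Nov 8.
Elapsed = 17:27 − 03:24 = 14 hours 3 minutes.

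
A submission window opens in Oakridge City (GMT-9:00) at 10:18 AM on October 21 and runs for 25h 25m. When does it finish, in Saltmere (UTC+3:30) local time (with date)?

12:13 AM on October 23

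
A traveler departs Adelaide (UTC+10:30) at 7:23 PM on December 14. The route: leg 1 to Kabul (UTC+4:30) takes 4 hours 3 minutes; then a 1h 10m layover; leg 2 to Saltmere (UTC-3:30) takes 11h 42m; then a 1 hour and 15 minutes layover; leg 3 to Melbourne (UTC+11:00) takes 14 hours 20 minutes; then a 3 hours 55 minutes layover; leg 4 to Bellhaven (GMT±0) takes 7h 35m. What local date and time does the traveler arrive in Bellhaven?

4:53 AM on December 16

Convert departure to UTC: 7:23 PM − 10:30 = 8:53 AM UTC on Dec 14.
Add 4 hours 3 minutes leg 1 → 12:56 PM UTC.
Add 1 hour 10 minutes layover in Kabul → 2:06 PM UTC.
Add 11 hours and 42 minutes leg 2 → 1:48 AM UTC (Dec 15).
Add 1 hour 15 minutes layover in Saltmere → 3:03 AM UTC.
Add 14 hours 20 minutes leg 3 → 5:23 PM UTC.
Add 3 hours and 55 minutes layover in Melbourne → 9:18 PM UTC.
Add 7 hours 35 minutes leg 4 → 4:53 AM UTC (Dec 16).
Bellhaven is UTC+0, so local arrival is the same: 4:53 AM on Dec 16.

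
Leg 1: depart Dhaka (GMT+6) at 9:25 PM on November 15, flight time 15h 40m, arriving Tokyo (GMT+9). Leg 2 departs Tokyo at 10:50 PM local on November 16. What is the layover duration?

Convert departure to UTC: 9:25 PM − 6:00 = 3:25 PM UTC on Nov 15.
Add 15 hours and 40 minutes flight time → 7:05 AM UTC (Nov 16).
Tokyo is UTC+9:00, so local arrival = 7:05 AM + 9:00 = 4:05 PM on Nov 16.
Layover = 10:50 PM − 4:05 PM = 6 hours 45 minutes.

6 hours 45 minutes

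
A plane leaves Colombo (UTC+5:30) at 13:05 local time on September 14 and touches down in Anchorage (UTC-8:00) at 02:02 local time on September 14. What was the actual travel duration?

Anchorage is 13:30 behind Colombo.
Clock-face elapsed time (ignoring zones) is −11 hours 3 minutes.
Actual elapsed = −11 hours 3 minutes + 13:30 = 2 hours 27 minutes.

2 hours 27 minutes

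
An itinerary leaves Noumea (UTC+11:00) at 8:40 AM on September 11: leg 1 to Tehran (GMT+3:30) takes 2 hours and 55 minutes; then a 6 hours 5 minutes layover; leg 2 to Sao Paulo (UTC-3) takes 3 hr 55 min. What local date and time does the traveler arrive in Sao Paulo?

7:35 AM on Sep 11

Convert departure to UTC: 8:40 AM − 11:00 = 9:40 PM UTC on Sep 10.
Add 2 hours 55 minutes leg 1 → 12:35 AM UTC (Sep 11).
Add 6 hours and 5 minutes layover in Tehran → 6:40 AM UTC.
Add 3 hours and 55 minutes leg 2 → 10:35 AM UTC.
Sao Paulo is UTC−3:00, so local arrival = 10:35 AM − 3:00 = 7:35 AM on Sep 11.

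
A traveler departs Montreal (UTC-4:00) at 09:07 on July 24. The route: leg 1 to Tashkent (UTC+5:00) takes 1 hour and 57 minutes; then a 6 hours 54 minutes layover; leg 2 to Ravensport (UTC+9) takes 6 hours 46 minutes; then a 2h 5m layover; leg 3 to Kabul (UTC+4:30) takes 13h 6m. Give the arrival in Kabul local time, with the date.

Convert departure to UTC: 09:07 + 4:00 = 13:07 UTC on Jul 24.
Add 1 hour and 57 minutes leg 1 → 15:04 UTC.
Add 6 hours and 54 minutes layover in Tashkent → 21:58 UTC.
Add 6 hours 46 minutes leg 2 → 04:44 UTC (Jul 25).
Add 2 hours 5 minutes layover in Ravensport → 06:49 UTC.
Add 13 hours and 6 minutes leg 3 → 19:55 UTC.
Kabul is UTC+4:30, so local arrival = 19:55 + 4:30 = 00:25 on Jul 26.

00:25 on July 26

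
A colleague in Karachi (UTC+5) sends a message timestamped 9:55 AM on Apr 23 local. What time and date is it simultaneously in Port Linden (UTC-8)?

Port Linden is 13:00 behind Karachi.
Shift by the zone difference: 9:55 AM − 13:00 = 8:55 PM on Apr 22 in Port Linden.

8:55 PM on Apr 22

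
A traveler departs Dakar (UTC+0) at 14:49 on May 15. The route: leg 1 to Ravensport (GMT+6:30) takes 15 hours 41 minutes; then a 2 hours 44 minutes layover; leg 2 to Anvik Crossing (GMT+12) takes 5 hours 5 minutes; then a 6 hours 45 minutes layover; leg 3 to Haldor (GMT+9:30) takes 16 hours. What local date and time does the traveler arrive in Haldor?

22:34 on May 17

Dakar is at UTC+0, so departure is already 14:49 UTC on May 15.
Add 15 hours and 41 minutes leg 1 → 06:30 UTC (May 16).
Add 2 hours and 44 minutes layover in Ravensport → 09:14 UTC.
Add 5 hours and 5 minutes leg 2 → 14:19 UTC.
Add 6 hours 45 minutes layover in Anvik Crossing → 21:04 UTC.
Add 16 hours leg 3 → 13:04 UTC (May 17).
Haldor is UTC+9:30, so local arrival = 13:04 + 9:30 = 22:34 on May 17.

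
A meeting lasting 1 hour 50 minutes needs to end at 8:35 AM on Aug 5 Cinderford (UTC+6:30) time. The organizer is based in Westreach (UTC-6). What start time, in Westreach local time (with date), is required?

Target end time in UTC: 8:35 AM − 6:30 = 2:05 AM on Aug 5.
Subtract 1 hour 50 minutes → start 12:15 AM UTC on Aug 5.
Westreach is UTC−6:00: 12:15 AM − 6:00 = 6:15 PM on Aug 4.

6:15 PM on August 4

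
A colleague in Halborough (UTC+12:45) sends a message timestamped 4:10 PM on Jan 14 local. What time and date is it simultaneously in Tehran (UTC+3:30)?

6:55 AM on January 14

In UTC: 4:10 PM − 12:45 = 3:25 AM on Jan 14.
Tehran is UTC+3:30: 3:25 AM + 3:30 = 6:55 AM on Jan 14.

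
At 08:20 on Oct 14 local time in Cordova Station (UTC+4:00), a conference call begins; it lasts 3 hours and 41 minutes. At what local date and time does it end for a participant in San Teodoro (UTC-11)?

San Teodoro is 15:00 behind Cordova Station.
After 3 hours and 41 minutes it is 12:01 in Cordova Station.
Shift by the zone difference: 12:01 − 15:00 = 21:01 on Oct 13 in San Teodoro.

21:01 on Oct 13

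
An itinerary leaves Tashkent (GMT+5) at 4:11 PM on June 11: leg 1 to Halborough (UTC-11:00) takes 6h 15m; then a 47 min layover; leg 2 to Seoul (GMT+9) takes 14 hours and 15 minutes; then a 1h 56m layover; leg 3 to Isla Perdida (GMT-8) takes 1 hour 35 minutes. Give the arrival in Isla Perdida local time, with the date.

3:59 AM on June 12

Convert departure to UTC: 4:11 PM − 5:00 = 11:11 AM UTC on Jun 11.
Add 6 hours 15 minutes leg 1 → 5:26 PM UTC.
Add 47 minutes layover in Halborough → 6:13 PM UTC.
Add 14 hours 15 minutes leg 2 → 8:28 AM UTC (Jun 12).
Add 1 hour and 56 minutes layover in Seoul → 10:24 AM UTC.
Add 1 hour and 35 minutes leg 3 → 11:59 AM UTC.
Isla Perdida is UTC−8:00, so local arrival = 11:59 AM − 8:00 = 3:59 AM on Jun 12.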